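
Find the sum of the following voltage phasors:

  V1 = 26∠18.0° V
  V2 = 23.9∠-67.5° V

Step 1 — Convert each phasor to rectangular form:
  V1 = 26·(cos(18.0°) + j·sin(18.0°)) = 24.73 + j8.034 V
  V2 = 23.9·(cos(-67.5°) + j·sin(-67.5°)) = 9.146 - j22.08 V
Step 2 — Sum components: V_total = 33.87 - j14.05 V.
Step 3 — Convert to polar: |V_total| = 36.67 V, ∠V_total = -22.5°.

V_total = 36.67∠-22.5° V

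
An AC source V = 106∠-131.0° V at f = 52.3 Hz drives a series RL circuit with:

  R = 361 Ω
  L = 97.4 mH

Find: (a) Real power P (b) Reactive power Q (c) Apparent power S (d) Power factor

Step 1 — Angular frequency: ω = 2π·f = 2π·52.3 = 328.6 rad/s.
Step 2 — Component impedances:
  R: Z = R = 361 Ω
  L: Z = jωL = j·328.6·0.0974 = 0 + j32.01 Ω
Step 3 — Series combination: Z_total = R + L = 361 + j32.01 Ω = 362.4∠5.1° Ω.
Step 4 — Source phasor: V = 106∠-131.0° V = -69.54 - j80 V.
Step 5 — Current: I = V / Z = -0.2106 - j0.2029 A = 0.2925∠-136.1° A.
Step 6 — Complex power: S = V·I* = 30.88 + j2.738 VA.
Step 7 — Real power: P = Re(S) = 30.88 W.
Step 8 — Reactive power: Q = Im(S) = 2.738 VAR.
Step 9 — Apparent power: |S| = 31 VA.
Step 10 — Power factor: PF = P/|S| = 0.9961 (lagging).

(a) P = 30.88 W  (b) Q = 2.738 VAR  (c) S = 31 VA  (d) PF = 0.9961 (lagging)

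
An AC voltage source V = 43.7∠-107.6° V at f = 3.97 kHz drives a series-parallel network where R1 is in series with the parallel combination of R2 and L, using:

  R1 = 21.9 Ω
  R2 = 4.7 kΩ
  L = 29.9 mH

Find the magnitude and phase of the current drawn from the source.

Step 1 — Angular frequency: ω = 2π·f = 2π·3970 = 2.494e+04 rad/s.
Step 2 — Component impedances:
  R1: Z = R = 21.9 Ω
  R2: Z = R = 4700 Ω
  L: Z = jωL = j·2.494e+04·0.0299 = 0 + j745.8 Ω
Step 3 — Parallel branch: R2 || L = 1/(1/R2 + 1/L) = 115.4 + j727.5 Ω.
Step 4 — Series with R1: Z_total = R1 + (R2 || L) = 137.3 + j727.5 Ω = 740.4∠79.3° Ω.
Step 5 — Source phasor: V = 43.7∠-107.6° V = -13.21 - j41.65 V.
Step 6 — Ohm's law: I = V / Z_total = (-13.21 - j41.65) / (137.3 + j727.5) = -0.0586 + j0.0071 A.
Step 7 — Convert to polar: |I| = 0.05902 A, ∠I = 173.1°.

I = 0.05902∠173.1° A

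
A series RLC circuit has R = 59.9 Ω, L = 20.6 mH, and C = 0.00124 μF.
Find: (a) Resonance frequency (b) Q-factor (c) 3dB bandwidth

Step 1 — Resonance condition Im(Z)=0 gives ω₀ = 1/√(LC).
Step 2 — ω₀ = 1/√(0.0206·1.24e-09) = 1.979e+05 rad/s.
Step 3 — f₀ = ω₀/(2π) = 3.149e+04 Hz.
Step 4 — Series Q: Q = ω₀L/R = 1.979e+05·0.0206/59.9 = 68.04.
Step 5 — 3dB bandwidth: Δω = ω₀/Q = 2908 rad/s; BW = Δω/(2π) = 462.8 Hz.

(a) f₀ = 3.149e+04 Hz  (b) Q = 68.04  (c) BW = 462.8 Hz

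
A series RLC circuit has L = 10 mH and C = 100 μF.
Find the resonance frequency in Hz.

Step 1 — Resonance condition Im(Z)=0 gives ω₀ = 1/√(LC).
Step 2 — ω₀ = 1/√(0.01·0.0001) = 1000 rad/s.
Step 3 — f₀ = ω₀/(2π) = 159.2 Hz.

f₀ = 159.2 Hz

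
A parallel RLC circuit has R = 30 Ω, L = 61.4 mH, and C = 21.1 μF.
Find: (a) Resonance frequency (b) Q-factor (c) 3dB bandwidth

Step 1 — Resonance: ω₀ = 1/√(LC) = 1/√(0.0614·2.11e-05) = 878.6 rad/s.
Step 2 — f₀ = ω₀/(2π) = 139.8 Hz.
Step 3 — Parallel Q: Q = R/(ω₀L) = 30/(878.6·0.0614) = 0.5561.
Step 4 — Bandwidth: Δω = ω₀/Q = 1580 rad/s; BW = Δω/(2π) = 251.4 Hz.

(a) f₀ = 139.8 Hz  (b) Q = 0.5561  (c) BW = 251.4 Hz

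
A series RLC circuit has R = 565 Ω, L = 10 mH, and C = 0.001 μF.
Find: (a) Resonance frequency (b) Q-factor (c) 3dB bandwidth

Step 1 — Resonance: ω₀ = 1/√(LC) = 1/√(0.01·1e-09) = 3.162e+05 rad/s.
Step 2 — f₀ = ω₀/(2π) = 5.033e+04 Hz.
Step 3 — Series Q: Q = ω₀L/R = 3.162e+05·0.01/565 = 5.597.
Step 4 — Bandwidth: Δω = ω₀/Q = 5.65e+04 rad/s; BW = Δω/(2π) = 8992 Hz.

(a) f₀ = 5.033e+04 Hz  (b) Q = 5.597  (c) BW = 8992 Hz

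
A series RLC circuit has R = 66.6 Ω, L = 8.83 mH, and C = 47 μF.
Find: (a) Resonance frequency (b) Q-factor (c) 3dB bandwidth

Step 1 — Resonance condition Im(Z)=0 gives ω₀ = 1/√(LC).
Step 2 — ω₀ = 1/√(0.00883·4.7e-05) = 1552 rad/s.
Step 3 — f₀ = ω₀/(2π) = 247.1 Hz.
Step 4 — Series Q: Q = ω₀L/R = 1552·0.00883/66.6 = 0.2058.
Step 5 — 3dB bandwidth: Δω = ω₀/Q = 7542 rad/s; BW = Δω/(2π) = 1200 Hz.

(a) f₀ = 247.1 Hz  (b) Q = 0.2058  (c) BW = 1200 Hz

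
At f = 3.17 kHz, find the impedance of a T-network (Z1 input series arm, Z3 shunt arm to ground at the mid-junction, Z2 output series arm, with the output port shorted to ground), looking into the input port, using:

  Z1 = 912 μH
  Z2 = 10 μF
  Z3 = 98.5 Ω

Step 1 — Angular frequency: ω = 2π·f = 2π·3170 = 1.992e+04 rad/s.
Step 2 — Component impedances:
  Z1: Z = jωL = j·1.992e+04·0.000912 = 0 + j18.16 Ω
  Z2: Z = 1/(jωC) = -j/(ω·C) = 0 - j5.021 Ω
  Z3: Z = R = 98.5 Ω
Step 3 — With the output port shorted to ground, the output series arm Z2 runs from the junction to ground; the shunt arm Z3 also runs from the junction to ground. They appear in parallel: Z3 || Z2 = 0.2552 - j5.008 Ω.
Step 4 — Series with input arm Z1: Z_in = Z1 + (Z3 || Z2) = 0.2552 + j13.16 Ω = 13.16∠88.9° Ω.

Z = 0.2552 + j13.16 Ω = 13.16∠88.9° Ω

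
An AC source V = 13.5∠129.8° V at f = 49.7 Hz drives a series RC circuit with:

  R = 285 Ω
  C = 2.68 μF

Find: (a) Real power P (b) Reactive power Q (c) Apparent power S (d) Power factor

Step 1 — Angular frequency: ω = 2π·f = 2π·49.7 = 312.3 rad/s.
Step 2 — Component impedances:
  R: Z = R = 285 Ω
  C: Z = 1/(jωC) = -j/(ω·C) = 0 - j1195 Ω
Step 3 — Series combination: Z_total = R + C = 285 - j1195 Ω = 1228∠-76.6° Ω.
Step 4 — Source phasor: V = 13.5∠129.8° V = -8.641 + j10.37 V.
Step 5 — Current: I = V / Z = -0.009845 - j0.004884 A = 0.01099∠-153.6° A.
Step 6 — Complex power: S = V·I* = 0.03442 - j0.1443 VA.
Step 7 — Real power: P = Re(S) = 0.03442 W.
Step 8 — Reactive power: Q = Im(S) = -0.1443 VAR.
Step 9 — Apparent power: |S| = 0.1484 VA.
Step 10 — Power factor: PF = P/|S| = 0.232 (leading).

(a) P = 0.03442 W  (b) Q = -0.1443 VAR  (c) S = 0.1484 VA  (d) PF = 0.232 (leading)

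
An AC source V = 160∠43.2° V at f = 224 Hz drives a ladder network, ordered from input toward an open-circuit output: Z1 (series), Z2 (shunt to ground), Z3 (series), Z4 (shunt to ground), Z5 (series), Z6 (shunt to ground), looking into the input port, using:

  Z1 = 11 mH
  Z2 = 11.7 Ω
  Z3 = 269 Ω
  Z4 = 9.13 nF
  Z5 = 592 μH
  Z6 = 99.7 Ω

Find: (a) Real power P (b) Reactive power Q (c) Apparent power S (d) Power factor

Step 1 — Angular frequency: ω = 2π·f = 2π·224 = 1407 rad/s.
Step 2 — Component impedances:
  Z1: Z = jωL = j·1407·0.011 = 0 + j15.48 Ω
  Z2: Z = R = 11.7 Ω
  Z3: Z = R = 269 Ω
  Z4: Z = 1/(jωC) = -j/(ω·C) = 0 - j7.782e+04 Ω
  Z5: Z = jωL = j·1407·0.000592 = 0 + j0.8332 Ω
  Z6: Z = R = 99.7 Ω
Step 3 — Ladder network (open output): work backward from the far end, alternating series and parallel combinations. Z_in = 11.34 + j15.48 Ω = 19.19∠53.8° Ω.
Step 4 — Source phasor: V = 160∠43.2° V = 116.6 + j109.5 V.
Step 5 — Current: I = V / Z = 8.195 - j1.531 A = 8.337∠-10.6° A.
Step 6 — Complex power: S = V·I* = 788.2 + j1076 VA.
Step 7 — Real power: P = Re(S) = 788.2 W.
Step 8 — Reactive power: Q = Im(S) = 1076 VAR.
Step 9 — Apparent power: |S| = 1334 VA.
Step 10 — Power factor: PF = P/|S| = 0.5909 (lagging).

(a) P = 788.2 W  (b) Q = 1076 VAR  (c) S = 1334 VA  (d) PF = 0.5909 (lagging)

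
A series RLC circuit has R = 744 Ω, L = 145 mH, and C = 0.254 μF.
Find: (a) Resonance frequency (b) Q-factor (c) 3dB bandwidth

Step 1 — Resonance: ω₀ = 1/√(LC) = 1/√(0.145·2.54e-07) = 5211 rad/s.
Step 2 — f₀ = ω₀/(2π) = 829.3 Hz.
Step 3 — Series Q: Q = ω₀L/R = 5211·0.145/744 = 1.016.
Step 4 — Bandwidth: Δω = ω₀/Q = 5131 rad/s; BW = Δω/(2π) = 816.6 Hz.

(a) f₀ = 829.3 Hz  (b) Q = 1.016  (c) BW = 816.6 Hz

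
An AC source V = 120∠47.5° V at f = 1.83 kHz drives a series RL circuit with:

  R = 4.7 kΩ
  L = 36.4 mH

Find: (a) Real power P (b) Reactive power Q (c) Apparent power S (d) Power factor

Step 1 — Angular frequency: ω = 2π·f = 2π·1830 = 1.15e+04 rad/s.
Step 2 — Component impedances:
  R: Z = R = 4700 Ω
  L: Z = jωL = j·1.15e+04·0.0364 = 0 + j418.5 Ω
Step 3 — Series combination: Z_total = R + L = 4700 + j418.5 Ω = 4719∠5.1° Ω.
Step 4 — Source phasor: V = 120∠47.5° V = 81.07 + j88.47 V.
Step 5 — Current: I = V / Z = 0.01878 + j0.01715 A = 0.02543∠42.4° A.
Step 6 — Complex power: S = V·I* = 3.04 + j0.2707 VA.
Step 7 — Real power: P = Re(S) = 3.04 W.
Step 8 — Reactive power: Q = Im(S) = 0.2707 VAR.
Step 9 — Apparent power: |S| = 3.052 VA.
Step 10 — Power factor: PF = P/|S| = 0.9961 (lagging).

(a) P = 3.04 W  (b) Q = 0.2707 VAR  (c) S = 3.052 VA  (d) PF = 0.9961 (lagging)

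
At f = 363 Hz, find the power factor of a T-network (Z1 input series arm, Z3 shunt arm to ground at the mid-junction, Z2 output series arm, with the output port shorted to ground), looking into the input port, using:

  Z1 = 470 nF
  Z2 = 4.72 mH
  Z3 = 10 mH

Step 1 — Angular frequency: ω = 2π·f = 2π·363 = 2281 rad/s.
Step 2 — Component impedances:
  Z1: Z = 1/(jωC) = -j/(ω·C) = 0 - j932.9 Ω
  Z2: Z = jωL = j·2281·0.00472 = 0 + j10.77 Ω
  Z3: Z = jωL = j·2281·0.01 = 0 + j22.81 Ω
Step 3 — With the output port shorted to ground, the output series arm Z2 runs from the junction to ground; the shunt arm Z3 also runs from the junction to ground. They appear in parallel: Z3 || Z2 = 0 + j7.313 Ω.
Step 4 — Series with input arm Z1: Z_in = Z1 + (Z3 || Z2) = 0 - j925.5 Ω = 925.5∠-90.0° Ω.
Step 5 — Power factor: PF = cos(φ) = Re(Z)/|Z| = 0/925.5 = 0.
Step 6 — Type: Im(Z) = -925.5 ⇒ leading (phase φ = -90.0°).

PF = 0 (leading, φ = -90.0°)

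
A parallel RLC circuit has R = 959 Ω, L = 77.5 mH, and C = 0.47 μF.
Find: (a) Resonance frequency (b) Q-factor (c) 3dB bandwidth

Step 1 — Resonance: ω₀ = 1/√(LC) = 1/√(0.0775·4.7e-07) = 5240 rad/s.
Step 2 — f₀ = ω₀/(2π) = 833.9 Hz.
Step 3 — Parallel Q: Q = R/(ω₀L) = 959/(5240·0.0775) = 2.362.
Step 4 — Bandwidth: Δω = ω₀/Q = 2219 rad/s; BW = Δω/(2π) = 353.1 Hz.

(a) f₀ = 833.9 Hz  (b) Q = 2.362  (c) BW = 353.1 Hz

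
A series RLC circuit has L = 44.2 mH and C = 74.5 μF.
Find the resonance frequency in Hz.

Step 1 — Resonance condition Im(Z)=0 gives ω₀ = 1/√(LC).
Step 2 — ω₀ = 1/√(0.0442·7.45e-05) = 551.1 rad/s.
Step 3 — f₀ = ω₀/(2π) = 87.71 Hz.

f₀ = 87.71 Hz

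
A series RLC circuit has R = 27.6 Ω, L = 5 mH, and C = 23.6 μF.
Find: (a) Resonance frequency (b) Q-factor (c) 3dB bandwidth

Step 1 — Resonance condition Im(Z)=0 gives ω₀ = 1/√(LC).
Step 2 — ω₀ = 1/√(0.005·2.36e-05) = 2911 rad/s.
Step 3 — f₀ = ω₀/(2π) = 463.3 Hz.
Step 4 — Series Q: Q = ω₀L/R = 2911·0.005/27.6 = 0.5274.
Step 5 — 3dB bandwidth: Δω = ω₀/Q = 5520 rad/s; BW = Δω/(2π) = 878.5 Hz.

(a) f₀ = 463.3 Hz  (b) Q = 0.5274  (c) BW = 878.5 Hz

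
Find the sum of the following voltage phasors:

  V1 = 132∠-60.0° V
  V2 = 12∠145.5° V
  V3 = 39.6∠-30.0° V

Step 1 — Convert each phasor to rectangular form:
  V1 = 132·(cos(-60.0°) + j·sin(-60.0°)) = 66 - j114.3 V
  V2 = 12·(cos(145.5°) + j·sin(145.5°)) = -9.89 + j6.797 V
  V3 = 39.6·(cos(-30.0°) + j·sin(-30.0°)) = 34.29 - j19.8 V
Step 2 — Sum components: V_total = 90.41 - j127.3 V.
Step 3 — Convert to polar: |V_total| = 156.2 V, ∠V_total = -54.6°.

V_total = 156.2∠-54.6° V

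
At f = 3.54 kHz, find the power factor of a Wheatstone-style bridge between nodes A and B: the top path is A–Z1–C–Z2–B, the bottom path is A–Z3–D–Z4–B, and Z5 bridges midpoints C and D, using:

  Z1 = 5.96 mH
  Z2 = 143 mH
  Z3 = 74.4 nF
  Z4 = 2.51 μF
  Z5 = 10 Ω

Step 1 — Angular frequency: ω = 2π·f = 2π·3540 = 2.224e+04 rad/s.
Step 2 — Component impedances:
  Z1: Z = jωL = j·2.224e+04·0.00596 = 0 + j132.6 Ω
  Z2: Z = jωL = j·2.224e+04·0.143 = 0 + j3181 Ω
  Z3: Z = 1/(jωC) = -j/(ω·C) = 0 - j604.3 Ω
  Z4: Z = 1/(jωC) = -j/(ω·C) = 0 - j17.91 Ω
  Z5: Z = R = 10 Ω
Step 3 — Bridge requires nodal analysis (the Z5 bridge couples midpoints C and D, so the two paths cannot be reduced to a simple series/parallel combination). Setting node B to ground and injecting 1 A at node A, the 3-node admittance system at A, C, D solves to V_A = Z_AB = 16.55 + j151.5 Ω = 152.4∠83.8° Ω.
Step 4 — Power factor: PF = cos(φ) = Re(Z)/|Z| = 16.55/152.4 = 0.1086.
Step 5 — Type: Im(Z) = 151.5 ⇒ lagging (phase φ = 83.8°).

PF = 0.1086 (lagging, φ = 83.8°)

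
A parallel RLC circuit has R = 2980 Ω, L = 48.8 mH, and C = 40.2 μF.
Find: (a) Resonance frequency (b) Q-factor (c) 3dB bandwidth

Step 1 — Resonance: ω₀ = 1/√(LC) = 1/√(0.0488·4.02e-05) = 714 rad/s.
Step 2 — f₀ = ω₀/(2π) = 113.6 Hz.
Step 3 — Parallel Q: Q = R/(ω₀L) = 2980/(714·0.0488) = 85.53.
Step 4 — Bandwidth: Δω = ω₀/Q = 8.348 rad/s; BW = Δω/(2π) = 1.329 Hz.

(a) f₀ = 113.6 Hz  (b) Q = 85.53  (c) BW = 1.329 Hz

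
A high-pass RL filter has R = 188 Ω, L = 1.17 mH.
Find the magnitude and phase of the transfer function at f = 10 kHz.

Step 1 — Angular frequency: ω = 2π·1e+04 = 6.283e+04 rad/s.
Step 2 — Transfer function: H(jω) = jωL/(R + jωL).
Step 3 — Numerator jωL = j·73.51; denominator R + jωL = 188 + j73.51.
Step 4 — H = 0.1326 + j0.3392.
Step 5 — Magnitude: |H| = 0.3642 (-8.8 dB); phase: φ = 68.6°.

|H| = 0.3642 (-8.8 dB), φ = 68.6°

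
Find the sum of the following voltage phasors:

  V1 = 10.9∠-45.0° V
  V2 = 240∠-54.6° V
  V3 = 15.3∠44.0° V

Step 1 — Convert each phasor to rectangular form:
  V1 = 10.9·(cos(-45.0°) + j·sin(-45.0°)) = 7.707 - j7.707 V
  V2 = 240·(cos(-54.6°) + j·sin(-54.6°)) = 139 - j195.6 V
  V3 = 15.3·(cos(44.0°) + j·sin(44.0°)) = 11.01 + j10.63 V
Step 2 — Sum components: V_total = 157.7 - j192.7 V.
Step 3 — Convert to polar: |V_total| = 249 V, ∠V_total = -50.7°.

V_total = 249∠-50.7° V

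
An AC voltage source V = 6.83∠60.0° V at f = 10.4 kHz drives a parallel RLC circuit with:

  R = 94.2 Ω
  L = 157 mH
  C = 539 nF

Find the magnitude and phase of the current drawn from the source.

Step 1 — Angular frequency: ω = 2π·f = 2π·1.04e+04 = 6.535e+04 rad/s.
Step 2 — Component impedances:
  R: Z = R = 94.2 Ω
  L: Z = jωL = j·6.535e+04·0.157 = 0 + j1.026e+04 Ω
  C: Z = 1/(jωC) = -j/(ω·C) = 0 - j28.39 Ω
Step 3 — Parallel combination: 1/Z_total = 1/R + 1/L + 1/C; Z_total = 7.885 - j26.09 Ω = 27.25∠-73.2° Ω.
Step 4 — Source phasor: V = 6.83∠60.0° V = 3.415 + j5.915 V.
Step 5 — Ohm's law: I = V / Z_total = (3.415 + j5.915) / (7.885 - j26.09) = -0.1715 + j0.1827 A.
Step 6 — Convert to polar: |I| = 0.2506 A, ∠I = 133.2°.

I = 0.2506∠133.2° A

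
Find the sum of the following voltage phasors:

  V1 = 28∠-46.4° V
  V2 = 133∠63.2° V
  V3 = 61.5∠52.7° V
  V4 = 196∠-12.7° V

Step 1 — Convert each phasor to rectangular form:
  V1 = 28·(cos(-46.4°) + j·sin(-46.4°)) = 19.31 - j20.28 V
  V2 = 133·(cos(63.2°) + j·sin(63.2°)) = 59.97 + j118.7 V
  V3 = 61.5·(cos(52.7°) + j·sin(52.7°)) = 37.27 + j48.92 V
  V4 = 196·(cos(-12.7°) + j·sin(-12.7°)) = 191.2 - j43.09 V
Step 2 — Sum components: V_total = 307.7 + j104.3 V.
Step 3 — Convert to polar: |V_total| = 324.9 V, ∠V_total = 18.7°.

V_total = 324.9∠18.7° V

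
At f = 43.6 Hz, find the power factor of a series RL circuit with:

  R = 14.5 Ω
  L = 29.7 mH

Step 1 — Angular frequency: ω = 2π·f = 2π·43.6 = 273.9 rad/s.
Step 2 — Component impedances:
  R: Z = R = 14.5 Ω
  L: Z = jωL = j·273.9·0.0297 = 0 + j8.136 Ω
Step 3 — Series combination: Z_total = R + L = 14.5 + j8.136 Ω = 16.63∠29.3° Ω.
Step 4 — Power factor: PF = cos(φ) = Re(Z)/|Z| = 14.5/16.627 = 0.8721.
Step 5 — Type: Im(Z) = 8.136 ⇒ lagging (phase φ = 29.3°).

PF = 0.8721 (lagging, φ = 29.3°)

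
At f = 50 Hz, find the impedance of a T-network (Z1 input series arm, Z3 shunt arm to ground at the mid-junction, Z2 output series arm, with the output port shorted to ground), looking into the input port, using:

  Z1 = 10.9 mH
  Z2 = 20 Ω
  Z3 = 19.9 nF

Step 1 — Angular frequency: ω = 2π·f = 2π·50 = 314.2 rad/s.
Step 2 — Component impedances:
  Z1: Z = jωL = j·314.2·0.0109 = 0 + j3.424 Ω
  Z2: Z = R = 20 Ω
  Z3: Z = 1/(jωC) = -j/(ω·C) = 0 - j1.6e+05 Ω
Step 3 — With the output port shorted to ground, the output series arm Z2 runs from the junction to ground; the shunt arm Z3 also runs from the junction to ground. They appear in parallel: Z3 || Z2 = 20 - j0.002501 Ω.
Step 4 — Series with input arm Z1: Z_in = Z1 + (Z3 || Z2) = 20 + j3.422 Ω = 20.29∠9.7° Ω.

Z = 20 + j3.422 Ω = 20.29∠9.7° Ω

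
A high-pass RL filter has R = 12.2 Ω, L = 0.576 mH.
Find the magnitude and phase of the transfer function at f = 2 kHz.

Step 1 — Angular frequency: ω = 2π·2000 = 1.257e+04 rad/s.
Step 2 — Transfer function: H(jω) = jωL/(R + jωL).
Step 3 — Numerator jωL = j·7.238; denominator R + jωL = 12.2 + j7.238.
Step 4 — H = 0.2604 + j0.4388.
Step 5 — Magnitude: |H| = 0.5103 (-5.8 dB); phase: φ = 59.3°.

|H| = 0.5103 (-5.8 dB), φ = 59.3°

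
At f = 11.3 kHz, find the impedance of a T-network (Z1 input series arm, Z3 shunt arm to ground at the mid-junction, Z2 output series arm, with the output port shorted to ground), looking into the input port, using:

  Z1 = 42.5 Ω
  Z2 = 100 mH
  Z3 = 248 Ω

Step 1 — Angular frequency: ω = 2π·f = 2π·1.13e+04 = 7.1e+04 rad/s.
Step 2 — Component impedances:
  Z1: Z = R = 42.5 Ω
  Z2: Z = jωL = j·7.1e+04·0.1 = 0 + j7100 Ω
  Z3: Z = R = 248 Ω
Step 3 — With the output port shorted to ground, the output series arm Z2 runs from the junction to ground; the shunt arm Z3 also runs from the junction to ground. They appear in parallel: Z3 || Z2 = 247.7 + j8.652 Ω.
Step 4 — Series with input arm Z1: Z_in = Z1 + (Z3 || Z2) = 290.2 + j8.652 Ω = 290.3∠1.7° Ω.

Z = 290.2 + j8.652 Ω = 290.3∠1.7° Ω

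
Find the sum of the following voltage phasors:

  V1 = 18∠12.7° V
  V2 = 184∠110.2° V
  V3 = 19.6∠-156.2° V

Step 1 — Convert each phasor to rectangular form:
  V1 = 18·(cos(12.7°) + j·sin(12.7°)) = 17.56 + j3.957 V
  V2 = 184·(cos(110.2°) + j·sin(110.2°)) = -63.53 + j172.7 V
  V3 = 19.6·(cos(-156.2°) + j·sin(-156.2°)) = -17.93 - j7.909 V
Step 2 — Sum components: V_total = -63.91 + j168.7 V.
Step 3 — Convert to polar: |V_total| = 180.4 V, ∠V_total = 110.7°.

V_total = 180.4∠110.7° V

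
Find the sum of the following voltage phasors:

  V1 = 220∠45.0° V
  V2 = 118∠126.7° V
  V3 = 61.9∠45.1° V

Step 1 — Convert each phasor to rectangular form:
  V1 = 220·(cos(45.0°) + j·sin(45.0°)) = 155.6 + j155.6 V
  V2 = 118·(cos(126.7°) + j·sin(126.7°)) = -70.52 + j94.61 V
  V3 = 61.9·(cos(45.1°) + j·sin(45.1°)) = 43.69 + j43.85 V
Step 2 — Sum components: V_total = 128.7 + j294 V.
Step 3 — Convert to polar: |V_total| = 321 V, ∠V_total = 66.4°.

V_total = 321∠66.4° V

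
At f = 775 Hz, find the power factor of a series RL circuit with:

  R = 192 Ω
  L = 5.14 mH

Step 1 — Angular frequency: ω = 2π·f = 2π·775 = 4869 rad/s.
Step 2 — Component impedances:
  R: Z = R = 192 Ω
  L: Z = jωL = j·4869·0.00514 = 0 + j25.03 Ω
Step 3 — Series combination: Z_total = R + L = 192 + j25.03 Ω = 193.6∠7.4° Ω.
Step 4 — Power factor: PF = cos(φ) = Re(Z)/|Z| = 192/193.62 = 0.9916.
Step 5 — Type: Im(Z) = 25.03 ⇒ lagging (phase φ = 7.4°).

PF = 0.9916 (lagging, φ = 7.4°)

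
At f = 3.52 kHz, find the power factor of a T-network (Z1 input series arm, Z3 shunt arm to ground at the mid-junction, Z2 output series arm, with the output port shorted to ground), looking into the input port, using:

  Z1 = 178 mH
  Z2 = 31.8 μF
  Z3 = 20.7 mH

Step 1 — Angular frequency: ω = 2π·f = 2π·3520 = 2.212e+04 rad/s.
Step 2 — Component impedances:
  Z1: Z = jωL = j·2.212e+04·0.178 = 0 + j3937 Ω
  Z2: Z = 1/(jωC) = -j/(ω·C) = 0 - j1.422 Ω
  Z3: Z = jωL = j·2.212e+04·0.0207 = 0 + j457.8 Ω
Step 3 — With the output port shorted to ground, the output series arm Z2 runs from the junction to ground; the shunt arm Z3 also runs from the junction to ground. They appear in parallel: Z3 || Z2 = 0 - j1.426 Ω.
Step 4 — Series with input arm Z1: Z_in = Z1 + (Z3 || Z2) = 0 + j3935 Ω = 3935∠90.0° Ω.
Step 5 — Power factor: PF = cos(φ) = Re(Z)/|Z| = 0/3935 = 0.
Step 6 — Type: Im(Z) = 3935 ⇒ lagging (phase φ = 90.0°).

PF = 0 (lagging, φ = 90.0°)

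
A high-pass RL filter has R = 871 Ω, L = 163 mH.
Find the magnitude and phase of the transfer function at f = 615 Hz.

Step 1 — Angular frequency: ω = 2π·615 = 3864 rad/s.
Step 2 — Transfer function: H(jω) = jωL/(R + jωL).
Step 3 — Numerator jωL = j·629.9; denominator R + jωL = 871 + j629.9.
Step 4 — H = 0.3434 + j0.4748.
Step 5 — Magnitude: |H| = 0.586 (-4.6 dB); phase: φ = 54.1°.

|H| = 0.586 (-4.6 dB), φ = 54.1°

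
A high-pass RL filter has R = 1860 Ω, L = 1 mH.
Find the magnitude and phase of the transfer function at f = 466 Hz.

Step 1 — Angular frequency: ω = 2π·466 = 2928 rad/s.
Step 2 — Transfer function: H(jω) = jωL/(R + jωL).
Step 3 — Numerator jωL = j·2.928; denominator R + jωL = 1860 + j2.928.
Step 4 — H = 2.478e-06 + j0.001574.
Step 5 — Magnitude: |H| = 0.001574 (-56.1 dB); phase: φ = 89.9°.

|H| = 0.001574 (-56.1 dB), φ = 89.9°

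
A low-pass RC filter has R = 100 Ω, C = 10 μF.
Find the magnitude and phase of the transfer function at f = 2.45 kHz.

Step 1 — Angular frequency: ω = 2π·2450 = 1.539e+04 rad/s.
Step 2 — Transfer function: H(jω) = 1/(1 + jωRC).
Step 3 — Denominator: 1 + jωRC = 1 + j·1.539e+04·100·1e-05 = 1 + j15.39.
Step 4 — H = 0.004202 - j0.06469.
Step 5 — Magnitude: |H| = 0.06482 (-23.8 dB); phase: φ = -86.3°.

|H| = 0.06482 (-23.8 dB), φ = -86.3°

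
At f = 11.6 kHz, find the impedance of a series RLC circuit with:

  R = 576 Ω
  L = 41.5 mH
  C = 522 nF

Step 1 — Angular frequency: ω = 2π·f = 2π·1.16e+04 = 7.288e+04 rad/s.
Step 2 — Component impedances:
  R: Z = R = 576 Ω
  L: Z = jωL = j·7.288e+04·0.0415 = 0 + j3025 Ω
  C: Z = 1/(jωC) = -j/(ω·C) = 0 - j26.28 Ω
Step 3 — Series combination: Z_total = R + L + C = 576 + j2998 Ω = 3053∠79.1° Ω.

Z = 576 + j2998 Ω = 3053∠79.1° Ω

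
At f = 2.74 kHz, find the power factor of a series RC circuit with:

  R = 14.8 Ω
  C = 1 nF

Step 1 — Angular frequency: ω = 2π·f = 2π·2740 = 1.722e+04 rad/s.
Step 2 — Component impedances:
  R: Z = R = 14.8 Ω
  C: Z = 1/(jωC) = -j/(ω·C) = 0 - j5.809e+04 Ω
Step 3 — Series combination: Z_total = R + C = 14.8 - j5.809e+04 Ω = 5.809e+04∠-90.0° Ω.
Step 4 — Power factor: PF = cos(φ) = Re(Z)/|Z| = 14.8/5.809e+04 = 0.0002548.
Step 5 — Type: Im(Z) = -5.809e+04 ⇒ leading (phase φ = -90.0°).

PF = 0.0002548 (leading, φ = -90.0°)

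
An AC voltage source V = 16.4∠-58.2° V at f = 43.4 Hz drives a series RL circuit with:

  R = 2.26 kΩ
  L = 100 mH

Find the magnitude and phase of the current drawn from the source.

Step 1 — Angular frequency: ω = 2π·f = 2π·43.4 = 272.7 rad/s.
Step 2 — Component impedances:
  R: Z = R = 2260 Ω
  L: Z = jωL = j·272.7·0.1 = 0 + j27.27 Ω
Step 3 — Series combination: Z_total = R + L = 2260 + j27.27 Ω = 2260∠0.7° Ω.
Step 4 — Source phasor: V = 16.4∠-58.2° V = 8.642 - j13.94 V.
Step 5 — Ohm's law: I = V / Z_total = (8.642 - j13.94) / (2260 + j27.27) = 0.003749 - j0.006213 A.
Step 6 — Convert to polar: |I| = 0.007256 A, ∠I = -58.9°.

I = 0.007256∠-58.9° A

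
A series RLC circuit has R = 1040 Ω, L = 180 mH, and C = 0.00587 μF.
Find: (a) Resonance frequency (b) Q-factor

Step 1 — Resonance condition Im(Z)=0 gives ω₀ = 1/√(LC).
Step 2 — ω₀ = 1/√(0.18·5.87e-09) = 3.076e+04 rad/s.
Step 3 — f₀ = ω₀/(2π) = 4896 Hz.
Step 4 — Series Q: Q = ω₀L/R = 3.076e+04·0.18/1040 = 5.325.

(a) f₀ = 4896 Hz  (b) Q = 5.325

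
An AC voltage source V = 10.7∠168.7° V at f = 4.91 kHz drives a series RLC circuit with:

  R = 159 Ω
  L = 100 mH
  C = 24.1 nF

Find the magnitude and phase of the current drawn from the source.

Step 1 — Angular frequency: ω = 2π·f = 2π·4910 = 3.085e+04 rad/s.
Step 2 — Component impedances:
  R: Z = R = 159 Ω
  L: Z = jωL = j·3.085e+04·0.1 = 0 + j3085 Ω
  C: Z = 1/(jωC) = -j/(ω·C) = 0 - j1345 Ω
Step 3 — Series combination: Z_total = R + L + C = 159 + j1740 Ω = 1747∠84.8° Ω.
Step 4 — Source phasor: V = 10.7∠168.7° V = -10.49 + j2.097 V.
Step 5 — Ohm's law: I = V / Z_total = (-10.49 + j2.097) / (159 + j1740) = 0.0006485 + j0.006089 A.
Step 6 — Convert to polar: |I| = 0.006124 A, ∠I = 83.9°.

I = 0.006124∠83.9° A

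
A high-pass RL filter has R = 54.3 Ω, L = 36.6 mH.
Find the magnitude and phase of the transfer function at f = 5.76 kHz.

Step 1 — Angular frequency: ω = 2π·5760 = 3.619e+04 rad/s.
Step 2 — Transfer function: H(jω) = jωL/(R + jωL).
Step 3 — Numerator jωL = j·1325; denominator R + jωL = 54.3 + j1325.
Step 4 — H = 0.9983 + j0.04092.
Step 5 — Magnitude: |H| = 0.9992 (-0.0 dB); phase: φ = 2.3°.

|H| = 0.9992 (-0.0 dB), φ = 2.3°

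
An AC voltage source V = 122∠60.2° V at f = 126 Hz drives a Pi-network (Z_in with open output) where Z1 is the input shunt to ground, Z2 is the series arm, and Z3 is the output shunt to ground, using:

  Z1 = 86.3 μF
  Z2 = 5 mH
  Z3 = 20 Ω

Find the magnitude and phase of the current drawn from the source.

Step 1 — Angular frequency: ω = 2π·f = 2π·126 = 791.7 rad/s.
Step 2 — Component impedances:
  Z1: Z = 1/(jωC) = -j/(ω·C) = 0 - j14.64 Ω
  Z2: Z = jωL = j·791.7·0.005 = 0 + j3.958 Ω
  Z3: Z = R = 20 Ω
Step 3 — With open output, the series arm Z2 and the output shunt Z3 appear in series to ground: Z2 + Z3 = 20 + j3.958 Ω.
Step 4 — Parallel with input shunt Z1: Z_in = Z1 || (Z2 + Z3) = 8.335 - j10.19 Ω = 13.16∠-50.7° Ω.
Step 5 — Source phasor: V = 122∠60.2° V = 60.63 + j105.9 V.
Step 6 — Ohm's law: I = V / Z_total = (60.63 + j105.9) / (8.335 - j10.19) = -3.308 + j8.659 A.
Step 7 — Convert to polar: |I| = 9.269 A, ∠I = 110.9°.

I = 9.269∠110.9° A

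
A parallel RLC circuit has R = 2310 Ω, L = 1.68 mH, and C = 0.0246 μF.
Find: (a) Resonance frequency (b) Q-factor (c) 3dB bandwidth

Step 1 — Resonance: ω₀ = 1/√(LC) = 1/√(0.00168·2.46e-08) = 1.556e+05 rad/s.
Step 2 — f₀ = ω₀/(2π) = 2.476e+04 Hz.
Step 3 — Parallel Q: Q = R/(ω₀L) = 2310/(1.556e+05·0.00168) = 8.839.
Step 4 — Bandwidth: Δω = ω₀/Q = 1.76e+04 rad/s; BW = Δω/(2π) = 2801 Hz.

(a) f₀ = 2.476e+04 Hz  (b) Q = 8.839  (c) BW = 2801 Hz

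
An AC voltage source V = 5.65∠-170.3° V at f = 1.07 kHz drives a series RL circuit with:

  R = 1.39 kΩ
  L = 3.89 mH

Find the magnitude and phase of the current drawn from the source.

Step 1 — Angular frequency: ω = 2π·f = 2π·1070 = 6723 rad/s.
Step 2 — Component impedances:
  R: Z = R = 1390 Ω
  L: Z = jωL = j·6723·0.00389 = 0 + j26.15 Ω
Step 3 — Series combination: Z_total = R + L = 1390 + j26.15 Ω = 1390∠1.1° Ω.
Step 4 — Source phasor: V = 5.65∠-170.3° V = -5.569 - j0.952 V.
Step 5 — Ohm's law: I = V / Z_total = (-5.569 - j0.952) / (1390 + j26.15) = -0.004018 - j0.0006093 A.
Step 6 — Convert to polar: |I| = 0.004064 A, ∠I = -171.4°.

I = 0.004064∠-171.4° A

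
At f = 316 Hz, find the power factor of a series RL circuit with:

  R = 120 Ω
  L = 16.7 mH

Step 1 — Angular frequency: ω = 2π·f = 2π·316 = 1985 rad/s.
Step 2 — Component impedances:
  R: Z = R = 120 Ω
  L: Z = jωL = j·1985·0.0167 = 0 + j33.16 Ω
Step 3 — Series combination: Z_total = R + L = 120 + j33.16 Ω = 124.5∠15.4° Ω.
Step 4 — Power factor: PF = cos(φ) = Re(Z)/|Z| = 120/124.5 = 0.9639.
Step 5 — Type: Im(Z) = 33.16 ⇒ lagging (phase φ = 15.4°).

PF = 0.9639 (lagging, φ = 15.4°)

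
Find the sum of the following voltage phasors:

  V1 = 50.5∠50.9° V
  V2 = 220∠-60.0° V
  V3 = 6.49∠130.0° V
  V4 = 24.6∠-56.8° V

Step 1 — Convert each phasor to rectangular form:
  V1 = 50.5·(cos(50.9°) + j·sin(50.9°)) = 31.85 + j39.19 V
  V2 = 220·(cos(-60.0°) + j·sin(-60.0°)) = 110 - j190.5 V
  V3 = 6.49·(cos(130.0°) + j·sin(130.0°)) = -4.172 + j4.972 V
  V4 = 24.6·(cos(-56.8°) + j·sin(-56.8°)) = 13.47 - j20.58 V
Step 2 — Sum components: V_total = 151.1 - j166.9 V.
Step 3 — Convert to polar: |V_total| = 225.2 V, ∠V_total = -47.8°.

V_total = 225.2∠-47.8° V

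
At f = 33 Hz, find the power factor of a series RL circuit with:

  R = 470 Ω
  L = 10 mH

Step 1 — Angular frequency: ω = 2π·f = 2π·33 = 207.3 rad/s.
Step 2 — Component impedances:
  R: Z = R = 470 Ω
  L: Z = jωL = j·207.3·0.01 = 0 + j2.073 Ω
Step 3 — Series combination: Z_total = R + L = 470 + j2.073 Ω = 470∠0.3° Ω.
Step 4 — Power factor: PF = cos(φ) = Re(Z)/|Z| = 470/470 = 1.
Step 5 — Type: Im(Z) = 2.073 ⇒ lagging (phase φ = 0.3°).

PF = 1 (lagging, φ = 0.3°)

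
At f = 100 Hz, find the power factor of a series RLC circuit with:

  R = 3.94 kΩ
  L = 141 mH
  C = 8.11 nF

Step 1 — Angular frequency: ω = 2π·f = 2π·100 = 628.3 rad/s.
Step 2 — Component impedances:
  R: Z = R = 3940 Ω
  L: Z = jωL = j·628.3·0.141 = 0 + j88.59 Ω
  C: Z = 1/(jωC) = -j/(ω·C) = 0 - j1.962e+05 Ω
Step 3 — Series combination: Z_total = R + L + C = 3940 - j1.962e+05 Ω = 1.962e+05∠-88.8° Ω.
Step 4 — Power factor: PF = cos(φ) = Re(Z)/|Z| = 3940/1.962e+05 = 0.02008.
Step 5 — Type: Im(Z) = -1.962e+05 ⇒ leading (phase φ = -88.8°).

PF = 0.02008 (leading, φ = -88.8°)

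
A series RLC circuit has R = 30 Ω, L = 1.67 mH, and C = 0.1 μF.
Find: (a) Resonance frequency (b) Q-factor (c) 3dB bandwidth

Step 1 — Resonance condition Im(Z)=0 gives ω₀ = 1/√(LC).
Step 2 — ω₀ = 1/√(0.00167·1e-07) = 7.738e+04 rad/s.
Step 3 — f₀ = ω₀/(2π) = 1.232e+04 Hz.
Step 4 — Series Q: Q = ω₀L/R = 7.738e+04·0.00167/30 = 4.308.
Step 5 — 3dB bandwidth: Δω = ω₀/Q = 1.796e+04 rad/s; BW = Δω/(2π) = 2859 Hz.

(a) f₀ = 1.232e+04 Hz  (b) Q = 4.308  (c) BW = 2859 Hz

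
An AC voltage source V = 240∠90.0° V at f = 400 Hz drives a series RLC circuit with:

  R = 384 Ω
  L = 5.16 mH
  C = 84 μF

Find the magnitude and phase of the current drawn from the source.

Step 1 — Angular frequency: ω = 2π·f = 2π·400 = 2513 rad/s.
Step 2 — Component impedances:
  R: Z = R = 384 Ω
  L: Z = jωL = j·2513·0.00516 = 0 + j12.97 Ω
  C: Z = 1/(jωC) = -j/(ω·C) = 0 - j4.737 Ω
Step 3 — Series combination: Z_total = R + L + C = 384 + j8.232 Ω = 384.1∠1.2° Ω.
Step 4 — Source phasor: V = 240∠90.0° V = 0 + j240 V.
Step 5 — Ohm's law: I = V / Z_total = (0 + j240) / (384 + j8.232) = 0.01339 + j0.6247 A.
Step 6 — Convert to polar: |I| = 0.6249 A, ∠I = 88.8°.

I = 0.6249∠88.8° A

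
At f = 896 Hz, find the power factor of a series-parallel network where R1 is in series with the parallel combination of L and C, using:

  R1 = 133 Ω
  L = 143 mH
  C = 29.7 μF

Step 1 — Angular frequency: ω = 2π·f = 2π·896 = 5630 rad/s.
Step 2 — Component impedances:
  R1: Z = R = 133 Ω
  L: Z = jωL = j·5630·0.143 = 0 + j805.1 Ω
  C: Z = 1/(jωC) = -j/(ω·C) = 0 - j5.981 Ω
Step 3 — Parallel branch: L || C = 1/(1/L + 1/C) = 0 - j6.026 Ω.
Step 4 — Series with R1: Z_total = R1 + (L || C) = 133 - j6.026 Ω = 133.1∠-2.6° Ω.
Step 5 — Power factor: PF = cos(φ) = Re(Z)/|Z| = 133/133.136 = 0.999.
Step 6 — Type: Im(Z) = -6.026 ⇒ leading (phase φ = -2.6°).

PF = 0.999 (leading, φ = -2.6°)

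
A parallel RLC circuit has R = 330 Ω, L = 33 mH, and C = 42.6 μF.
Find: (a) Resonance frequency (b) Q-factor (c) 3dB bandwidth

Step 1 — Resonance: ω₀ = 1/√(LC) = 1/√(0.033·4.26e-05) = 843.4 rad/s.
Step 2 — f₀ = ω₀/(2π) = 134.2 Hz.
Step 3 — Parallel Q: Q = R/(ω₀L) = 330/(843.4·0.033) = 11.86.
Step 4 — Bandwidth: Δω = ω₀/Q = 71.13 rad/s; BW = Δω/(2π) = 11.32 Hz.

(a) f₀ = 134.2 Hz  (b) Q = 11.86  (c) BW = 11.32 Hz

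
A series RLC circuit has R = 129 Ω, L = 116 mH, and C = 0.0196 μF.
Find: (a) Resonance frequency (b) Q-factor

Step 1 — Resonance condition Im(Z)=0 gives ω₀ = 1/√(LC).
Step 2 — ω₀ = 1/√(0.116·1.96e-08) = 2.097e+04 rad/s.
Step 3 — f₀ = ω₀/(2π) = 3338 Hz.
Step 4 — Series Q: Q = ω₀L/R = 2.097e+04·0.116/129 = 18.86.

(a) f₀ = 3338 Hz  (b) Q = 18.86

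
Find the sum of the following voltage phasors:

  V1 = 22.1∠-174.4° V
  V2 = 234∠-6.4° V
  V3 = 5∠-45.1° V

Step 1 — Convert each phasor to rectangular form:
  V1 = 22.1·(cos(-174.4°) + j·sin(-174.4°)) = -21.99 - j2.157 V
  V2 = 234·(cos(-6.4°) + j·sin(-6.4°)) = 232.5 - j26.08 V
  V3 = 5·(cos(-45.1°) + j·sin(-45.1°)) = 3.529 - j3.542 V
Step 2 — Sum components: V_total = 214.1 - j31.78 V.
Step 3 — Convert to polar: |V_total| = 216.4 V, ∠V_total = -8.4°.

V_total = 216.4∠-8.4° V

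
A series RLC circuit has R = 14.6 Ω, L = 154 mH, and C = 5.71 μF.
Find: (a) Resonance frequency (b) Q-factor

Step 1 — Resonance condition Im(Z)=0 gives ω₀ = 1/√(LC).
Step 2 — ω₀ = 1/√(0.154·5.71e-06) = 1066 rad/s.
Step 3 — f₀ = ω₀/(2π) = 169.7 Hz.
Step 4 — Series Q: Q = ω₀L/R = 1066·0.154/14.6 = 11.25.

(a) f₀ = 169.7 Hz  (b) Q = 11.25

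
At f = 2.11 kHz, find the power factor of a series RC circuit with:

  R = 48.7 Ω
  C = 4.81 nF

Step 1 — Angular frequency: ω = 2π·f = 2π·2110 = 1.326e+04 rad/s.
Step 2 — Component impedances:
  R: Z = R = 48.7 Ω
  C: Z = 1/(jωC) = -j/(ω·C) = 0 - j1.568e+04 Ω
Step 3 — Series combination: Z_total = R + C = 48.7 - j1.568e+04 Ω = 1.568e+04∠-89.8° Ω.
Step 4 — Power factor: PF = cos(φ) = Re(Z)/|Z| = 48.7/1.568e+04 = 0.003106.
Step 5 — Type: Im(Z) = -1.568e+04 ⇒ leading (phase φ = -89.8°).

PF = 0.003106 (leading, φ = -89.8°)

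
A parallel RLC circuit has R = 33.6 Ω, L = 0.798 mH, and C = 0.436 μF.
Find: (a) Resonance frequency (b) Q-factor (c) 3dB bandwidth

Step 1 — Resonance: ω₀ = 1/√(LC) = 1/√(0.000798·4.36e-07) = 5.361e+04 rad/s.
Step 2 — f₀ = ω₀/(2π) = 8532 Hz.
Step 3 — Parallel Q: Q = R/(ω₀L) = 33.6/(5.361e+04·0.000798) = 0.7854.
Step 4 — Bandwidth: Δω = ω₀/Q = 6.826e+04 rad/s; BW = Δω/(2π) = 1.086e+04 Hz.

(a) f₀ = 8532 Hz  (b) Q = 0.7854  (c) BW = 1.086e+04 Hz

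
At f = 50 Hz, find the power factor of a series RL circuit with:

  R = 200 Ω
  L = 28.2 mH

Step 1 — Angular frequency: ω = 2π·f = 2π·50 = 314.2 rad/s.
Step 2 — Component impedances:
  R: Z = R = 200 Ω
  L: Z = jωL = j·314.2·0.0282 = 0 + j8.859 Ω
Step 3 — Series combination: Z_total = R + L = 200 + j8.859 Ω = 200.2∠2.5° Ω.
Step 4 — Power factor: PF = cos(φ) = Re(Z)/|Z| = 200/200.2 = 0.999.
Step 5 — Type: Im(Z) = 8.859 ⇒ lagging (phase φ = 2.5°).

PF = 0.999 (lagging, φ = 2.5°)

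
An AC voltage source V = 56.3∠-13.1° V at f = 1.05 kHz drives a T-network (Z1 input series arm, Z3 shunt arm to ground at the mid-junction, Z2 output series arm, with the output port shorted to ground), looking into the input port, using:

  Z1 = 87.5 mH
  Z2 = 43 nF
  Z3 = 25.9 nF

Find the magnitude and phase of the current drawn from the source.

Step 1 — Angular frequency: ω = 2π·f = 2π·1050 = 6597 rad/s.
Step 2 — Component impedances:
  Z1: Z = jωL = j·6597·0.0875 = 0 + j577.3 Ω
  Z2: Z = 1/(jωC) = -j/(ω·C) = 0 - j3525 Ω
  Z3: Z = 1/(jωC) = -j/(ω·C) = 0 - j5852 Ω
Step 3 — With the output port shorted to ground, the output series arm Z2 runs from the junction to ground; the shunt arm Z3 also runs from the junction to ground. They appear in parallel: Z3 || Z2 = 0 - j2200 Ω.
Step 4 — Series with input arm Z1: Z_in = Z1 + (Z3 || Z2) = 0 - j1623 Ω = 1623∠-90.0° Ω.
Step 5 — Source phasor: V = 56.3∠-13.1° V = 54.83 - j12.76 V.
Step 6 — Ohm's law: I = V / Z_total = (54.83 - j12.76) / (0 - j1623) = 0.007864 + j0.03379 A.
Step 7 — Convert to polar: |I| = 0.0347 A, ∠I = 76.9°.

I = 0.0347∠76.9° A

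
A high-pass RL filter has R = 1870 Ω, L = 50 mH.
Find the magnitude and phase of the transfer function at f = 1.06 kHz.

Step 1 — Angular frequency: ω = 2π·1060 = 6660 rad/s.
Step 2 — Transfer function: H(jω) = jωL/(R + jωL).
Step 3 — Numerator jωL = j·333; denominator R + jωL = 1870 + j333.
Step 4 — H = 0.03074 + j0.1726.
Step 5 — Magnitude: |H| = 0.1753 (-15.1 dB); phase: φ = 79.9°.

|H| = 0.1753 (-15.1 dB), φ = 79.9°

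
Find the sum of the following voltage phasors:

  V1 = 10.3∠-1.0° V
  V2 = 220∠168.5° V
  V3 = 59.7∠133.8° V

Step 1 — Convert each phasor to rectangular form:
  V1 = 10.3·(cos(-1.0°) + j·sin(-1.0°)) = 10.3 - j0.1798 V
  V2 = 220·(cos(168.5°) + j·sin(168.5°)) = -215.6 + j43.86 V
  V3 = 59.7·(cos(133.8°) + j·sin(133.8°)) = -41.32 + j43.09 V
Step 2 — Sum components: V_total = -246.6 + j86.77 V.
Step 3 — Convert to polar: |V_total| = 261.4 V, ∠V_total = 160.6°.

V_total = 261.4∠160.6° V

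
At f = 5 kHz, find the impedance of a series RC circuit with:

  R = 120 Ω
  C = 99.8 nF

Step 1 — Angular frequency: ω = 2π·f = 2π·5000 = 3.142e+04 rad/s.
Step 2 — Component impedances:
  R: Z = R = 120 Ω
  C: Z = 1/(jωC) = -j/(ω·C) = 0 - j318.9 Ω
Step 3 — Series combination: Z_total = R + C = 120 - j318.9 Ω = 340.8∠-69.4° Ω.

Z = 120 - j318.9 Ω = 340.8∠-69.4° Ω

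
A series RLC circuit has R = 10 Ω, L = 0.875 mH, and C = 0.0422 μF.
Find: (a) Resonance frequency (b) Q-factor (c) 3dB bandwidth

Step 1 — Resonance: ω₀ = 1/√(LC) = 1/√(0.000875·4.22e-08) = 1.646e+05 rad/s.
Step 2 — f₀ = ω₀/(2π) = 2.619e+04 Hz.
Step 3 — Series Q: Q = ω₀L/R = 1.646e+05·0.000875/10 = 14.4.
Step 4 — Bandwidth: Δω = ω₀/Q = 1.143e+04 rad/s; BW = Δω/(2π) = 1819 Hz.

(a) f₀ = 2.619e+04 Hz  (b) Q = 14.4  (c) BW = 1819 Hz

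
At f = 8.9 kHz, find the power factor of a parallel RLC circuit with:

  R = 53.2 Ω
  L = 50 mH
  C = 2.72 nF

Step 1 — Angular frequency: ω = 2π·f = 2π·8900 = 5.592e+04 rad/s.
Step 2 — Component impedances:
  R: Z = R = 53.2 Ω
  L: Z = jωL = j·5.592e+04·0.05 = 0 + j2796 Ω
  C: Z = 1/(jωC) = -j/(ω·C) = 0 - j6574 Ω
Step 3 — Parallel combination: 1/Z_total = 1/R + 1/L + 1/C; Z_total = 53.19 + j0.5817 Ω = 53.2∠0.6° Ω.
Step 4 — Power factor: PF = cos(φ) = Re(Z)/|Z| = 53.194/53.197 = 0.9999.
Step 5 — Type: Im(Z) = 0.5817 ⇒ lagging (phase φ = 0.6°).

PF = 0.9999 (lagging, φ = 0.6°)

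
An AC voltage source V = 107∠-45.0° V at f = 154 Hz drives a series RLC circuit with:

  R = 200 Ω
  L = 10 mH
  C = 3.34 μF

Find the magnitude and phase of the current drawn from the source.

Step 1 — Angular frequency: ω = 2π·f = 2π·154 = 967.6 rad/s.
Step 2 — Component impedances:
  R: Z = R = 200 Ω
  L: Z = jωL = j·967.6·0.01 = 0 + j9.676 Ω
  C: Z = 1/(jωC) = -j/(ω·C) = 0 - j309.4 Ω
Step 3 — Series combination: Z_total = R + L + C = 200 - j299.7 Ω = 360.3∠-56.3° Ω.
Step 4 — Source phasor: V = 107∠-45.0° V = 75.66 - j75.66 V.
Step 5 — Ohm's law: I = V / Z_total = (75.66 - j75.66) / (200 - j299.7) = 0.2912 + j0.05812 A.
Step 6 — Convert to polar: |I| = 0.2969 A, ∠I = 11.3°.

I = 0.2969∠11.3° A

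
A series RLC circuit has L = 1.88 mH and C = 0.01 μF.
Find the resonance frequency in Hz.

Step 1 — Resonance condition Im(Z)=0 gives ω₀ = 1/√(LC).
Step 2 — ω₀ = 1/√(0.00188·1e-08) = 2.306e+05 rad/s.
Step 3 — f₀ = ω₀/(2π) = 3.671e+04 Hz.

f₀ = 3.671e+04 Hz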